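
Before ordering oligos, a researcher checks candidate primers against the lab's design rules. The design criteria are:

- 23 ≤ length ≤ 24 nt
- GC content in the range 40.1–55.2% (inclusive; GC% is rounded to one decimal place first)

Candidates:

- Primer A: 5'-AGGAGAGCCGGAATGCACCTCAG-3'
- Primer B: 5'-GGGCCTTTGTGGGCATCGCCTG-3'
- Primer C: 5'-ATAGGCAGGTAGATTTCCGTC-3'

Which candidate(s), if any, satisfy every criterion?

Primer A (23 nt, A=7 T=2 G=8 C=6): length 23 ✓; GC 14/23 = 60.9%, outside 40.1–55.2% ✗ — fails.
Primer B (22 nt, A=1 T=6 G=9 C=6): length 22, outside 23–24 ✗; GC 15/22 = 68.2%, outside 40.1–55.2% ✗ — fails.
Primer C (21 nt, A=5 T=6 G=6 C=4): length 21, outside 23–24 ✗; GC 10/21 = 47.6% ✓ — fails.

None of the candidates satisfy all criteria.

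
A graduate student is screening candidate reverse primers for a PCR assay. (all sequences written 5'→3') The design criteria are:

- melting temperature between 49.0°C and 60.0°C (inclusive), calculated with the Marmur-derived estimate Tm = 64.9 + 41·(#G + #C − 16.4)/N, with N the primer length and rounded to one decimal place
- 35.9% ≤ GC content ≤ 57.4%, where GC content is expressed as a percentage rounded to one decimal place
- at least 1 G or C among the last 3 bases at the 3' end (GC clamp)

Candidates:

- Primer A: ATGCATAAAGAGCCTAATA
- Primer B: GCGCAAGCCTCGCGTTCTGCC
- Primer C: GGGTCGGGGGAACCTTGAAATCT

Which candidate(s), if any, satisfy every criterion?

Primer A (19 nt, A=9 T=4 G=3 C=3): Tm = 64.9 + 41·(6 − 16.4)/19 = 42.5°C, outside 49.0–60.0°C ✗; GC 6/19 = 31.6%, outside 35.9–57.4% ✗; 3' end ATA has 0 G/C, need ≥1 ✗ — fails.
Primer B (21 nt, A=2 T=4 G=6 C=9): Tm = 64.9 + 41·(15 − 16.4)/21 = 62.2°C, outside 49.0–60.0°C ✗; GC 15/21 = 71.4%, outside 35.9–57.4% ✗; 3' end GCC has 3 G/C ✓ — fails.
Primer C (23 nt, A=5 T=5 G=9 C=4): Tm = 64.9 + 41·(13 − 16.4)/23 = 58.8°C ✓; GC 13/23 = 56.5% ✓; 3' end TCT has 1 G/C ✓ — passes.

Primer C only.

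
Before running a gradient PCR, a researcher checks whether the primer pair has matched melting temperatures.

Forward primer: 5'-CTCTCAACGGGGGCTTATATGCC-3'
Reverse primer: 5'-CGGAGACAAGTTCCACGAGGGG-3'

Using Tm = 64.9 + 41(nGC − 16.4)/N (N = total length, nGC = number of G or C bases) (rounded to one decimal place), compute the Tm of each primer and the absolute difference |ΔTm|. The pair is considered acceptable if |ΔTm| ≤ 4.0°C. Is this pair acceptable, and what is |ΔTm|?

Forward: G+C = 13, N = 23 → Tm = 64.9 + 41·(13 − 16.4)/23 = 58.8°C.
Reverse: G+C = 14, N = 22 → Tm = 64.9 + 41·(14 − 16.4)/22 = 60.4°C.
|ΔTm| = |58.8 − 60.4| = 1.6°C, ≤ 4.0°C.

|ΔTm| = 1.6°C; the pair is acceptable.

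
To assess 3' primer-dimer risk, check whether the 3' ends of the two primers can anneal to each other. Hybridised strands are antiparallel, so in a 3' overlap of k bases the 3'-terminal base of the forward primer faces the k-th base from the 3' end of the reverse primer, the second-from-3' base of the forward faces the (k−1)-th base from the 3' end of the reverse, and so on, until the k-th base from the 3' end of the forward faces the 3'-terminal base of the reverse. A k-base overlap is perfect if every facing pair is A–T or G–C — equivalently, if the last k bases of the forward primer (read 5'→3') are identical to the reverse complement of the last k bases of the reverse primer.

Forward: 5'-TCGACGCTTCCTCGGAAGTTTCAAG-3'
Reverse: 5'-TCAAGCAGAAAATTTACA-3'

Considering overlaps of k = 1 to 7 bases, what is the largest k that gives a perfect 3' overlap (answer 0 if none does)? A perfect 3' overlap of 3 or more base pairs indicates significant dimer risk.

Last 7 bases (5'→3') — forward …TTTCAAG, reverse …ATTTACA.
Reverse complement of the reverse primer's last 7 bases: TGTAAAT; its first k bases are the reverse complement of the reverse primer's last k bases, so a perfect k-base overlap needs the forward primer's last k bases to equal them.
Comparing (forward last k vs required): k=1: G vs T ✗; k=2: AG vs TG ✗; k=3: AAG vs TGT ✗; k=4: CAAG vs TGTA ✗; k=5: TCAAG vs TGTAA ✗; k=6: TTCAAG vs TGTAAA ✗; k=7: TTTCAAG vs TGTAAAT ✗.
No overlap length from 1 to 7 is perfect, so the longest perfect 3' overlap is 0.

Longest perfect overlap: 0 complementary base pairs; below the dimer-risk threshold (threshold 3).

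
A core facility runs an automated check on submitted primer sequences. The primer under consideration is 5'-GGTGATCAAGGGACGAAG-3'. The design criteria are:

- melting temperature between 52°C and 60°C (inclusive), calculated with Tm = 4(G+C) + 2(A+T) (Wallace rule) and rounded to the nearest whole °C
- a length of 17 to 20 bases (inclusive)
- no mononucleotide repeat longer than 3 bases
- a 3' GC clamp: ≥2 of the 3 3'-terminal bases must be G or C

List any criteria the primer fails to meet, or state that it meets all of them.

Base counts: A=6, T=2, G=8, C=2 (length 18).
Tm: Tm = 2·8 + 4·10 = 56°C ✓
length: length 18 ✓
homopolymer run: longest run = 3 ✓
GC clamp: 3' end AAG has 1 G/C, need ≥2 ✗

Fails: GC clamp.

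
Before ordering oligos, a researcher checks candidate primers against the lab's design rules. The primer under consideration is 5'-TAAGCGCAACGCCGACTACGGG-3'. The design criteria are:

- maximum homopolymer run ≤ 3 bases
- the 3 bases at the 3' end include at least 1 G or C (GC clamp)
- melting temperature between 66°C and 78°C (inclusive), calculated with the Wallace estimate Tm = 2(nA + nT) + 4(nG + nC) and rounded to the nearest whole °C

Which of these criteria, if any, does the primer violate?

Base counts: A=6, T=2, G=7, C=7 (length 22).
homopolymer run: longest run = 3 ✓
GC clamp: 3' end GGG has 3 G/C ✓
Tm: Tm = 2·8 + 4·14 = 72°C ✓

Meets all criteria.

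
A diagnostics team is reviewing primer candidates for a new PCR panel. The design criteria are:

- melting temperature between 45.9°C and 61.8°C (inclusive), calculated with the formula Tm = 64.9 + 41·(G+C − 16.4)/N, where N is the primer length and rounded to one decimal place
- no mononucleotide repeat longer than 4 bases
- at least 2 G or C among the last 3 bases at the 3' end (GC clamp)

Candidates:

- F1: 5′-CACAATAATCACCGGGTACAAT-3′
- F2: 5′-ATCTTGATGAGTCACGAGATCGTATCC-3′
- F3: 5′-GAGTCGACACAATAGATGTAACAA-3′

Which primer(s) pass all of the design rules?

F1 (22 nt, A=9 T=4 G=3 C=6): Tm = 64.9 + 41·(9 − 16.4)/22 = 51.1°C ✓; longest run = 3 ✓; 3' end AAT has 0 G/C, need ≥2 ✗ — fails.
F2 (27 nt, A=7 T=8 G=6 C=6): Tm = 64.9 + 41·(12 − 16.4)/27 = 58.2°C ✓; longest run = 2 ✓; 3' end TCC has 2 G/C ✓ — passes.
F3 (24 nt, A=11 T=4 G=5 C=4): Tm = 64.9 + 41·(9 − 16.4)/24 = 52.3°C ✓; longest run = 2 ✓; 3' end CAA has 1 G/C, need ≥2 ✗ — fails.

F2 only.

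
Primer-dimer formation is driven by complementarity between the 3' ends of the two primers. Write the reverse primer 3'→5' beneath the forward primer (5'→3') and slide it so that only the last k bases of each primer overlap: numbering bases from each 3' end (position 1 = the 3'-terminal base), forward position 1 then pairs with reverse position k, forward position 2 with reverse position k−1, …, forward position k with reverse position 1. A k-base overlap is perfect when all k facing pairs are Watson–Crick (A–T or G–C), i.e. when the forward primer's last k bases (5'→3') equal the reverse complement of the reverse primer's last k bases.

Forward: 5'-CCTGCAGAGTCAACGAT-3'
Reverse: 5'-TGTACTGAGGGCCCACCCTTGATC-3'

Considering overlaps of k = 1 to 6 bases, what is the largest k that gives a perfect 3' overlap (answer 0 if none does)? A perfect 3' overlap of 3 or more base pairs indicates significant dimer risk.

Longest perfect overlap: 3 complementary base pairs; significant dimer risk (threshold 3).

Last 6 bases (5'→3') — forward …AACGAT, reverse …TTGATC.
Reverse complement of the reverse primer's last 6 bases: GATCAA; its first k bases are the reverse complement of the reverse primer's last k bases, so a perfect k-base overlap needs the forward primer's last k bases to equal them.
Comparing (forward last k vs required): k=1: T vs G ✗; k=2: AT vs GA ✗; k=3: GAT vs GAT ✓; k=4: CGAT vs GATC ✗; k=5: ACGAT vs GATCA ✗; k=6: AACGAT vs GATCAA ✗.
Only k = 3 is perfect, so the longest perfect 3' overlap is 3.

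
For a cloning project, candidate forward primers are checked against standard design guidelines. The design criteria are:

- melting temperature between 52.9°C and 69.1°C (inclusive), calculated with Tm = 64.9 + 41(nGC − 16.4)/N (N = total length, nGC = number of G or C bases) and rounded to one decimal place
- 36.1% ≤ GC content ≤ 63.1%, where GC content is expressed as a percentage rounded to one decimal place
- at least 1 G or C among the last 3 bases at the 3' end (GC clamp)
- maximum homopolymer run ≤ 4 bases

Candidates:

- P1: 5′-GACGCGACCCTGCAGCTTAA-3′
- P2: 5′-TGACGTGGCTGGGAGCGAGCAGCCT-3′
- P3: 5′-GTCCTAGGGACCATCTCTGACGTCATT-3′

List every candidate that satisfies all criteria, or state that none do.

P1 (20 nt, A=5 T=3 G=5 C=7): Tm = 64.9 + 41·(12 − 16.4)/20 = 55.9°C ✓; GC 12/20 = 60.0% ✓; 3' end TAA has 0 G/C, need ≥1 ✗; longest run = 3 ✓ — fails.
P2 (25 nt, A=4 T=4 G=11 C=6): Tm = 64.9 + 41·(17 − 16.4)/25 = 65.9°C ✓; GC 17/25 = 68.0%, outside 36.1–63.1% ✗; 3' end CCT has 2 G/C ✓; longest run = 3 ✓ — fails.
P3 (27 nt, A=5 T=8 G=6 C=8): Tm = 64.9 + 41·(14 − 16.4)/27 = 61.3°C ✓; GC 14/27 = 51.9% ✓; 3' end ATT has 0 G/C, need ≥1 ✗; longest run = 3 ✓ — fails.

None of the candidates satisfy all criteria.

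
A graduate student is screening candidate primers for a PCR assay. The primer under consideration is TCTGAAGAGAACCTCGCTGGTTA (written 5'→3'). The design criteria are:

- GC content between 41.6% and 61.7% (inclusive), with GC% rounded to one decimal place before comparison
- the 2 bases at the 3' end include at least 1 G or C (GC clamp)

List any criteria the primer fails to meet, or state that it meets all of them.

Fails: GC clamp.

Base counts: A=6, T=6, G=6, C=5 (length 23).
GC content: GC 11/23 = 47.8% ✓
GC clamp: 3' end TA has 0 G/C, need ≥1 ✗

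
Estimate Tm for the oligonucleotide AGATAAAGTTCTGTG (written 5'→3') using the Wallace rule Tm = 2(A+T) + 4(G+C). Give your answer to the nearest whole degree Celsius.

Base counts: A=5, T=5, G=4, C=1 (length 15).
Tm = 2·(5+5) + 4·(4+1) = 2·10 + 4·5 = 20 + 20 = 40°C.

40°C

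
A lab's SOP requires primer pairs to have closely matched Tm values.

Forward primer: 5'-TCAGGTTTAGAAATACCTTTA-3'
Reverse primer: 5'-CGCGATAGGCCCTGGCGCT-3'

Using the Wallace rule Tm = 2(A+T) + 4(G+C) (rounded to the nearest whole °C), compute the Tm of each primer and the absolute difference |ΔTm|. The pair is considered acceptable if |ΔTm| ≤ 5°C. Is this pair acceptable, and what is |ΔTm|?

|ΔTm| = 12°C; the pair is not acceptable.

Forward: A=7 T=8 G=3 C=3 → Tm = 2·15 + 4·6 = 54°C.
Reverse: A=2 T=3 G=7 C=7 → Tm = 2·5 + 4·14 = 66°C.
|ΔTm| = |54 − 66| = 12°C, > 5°C.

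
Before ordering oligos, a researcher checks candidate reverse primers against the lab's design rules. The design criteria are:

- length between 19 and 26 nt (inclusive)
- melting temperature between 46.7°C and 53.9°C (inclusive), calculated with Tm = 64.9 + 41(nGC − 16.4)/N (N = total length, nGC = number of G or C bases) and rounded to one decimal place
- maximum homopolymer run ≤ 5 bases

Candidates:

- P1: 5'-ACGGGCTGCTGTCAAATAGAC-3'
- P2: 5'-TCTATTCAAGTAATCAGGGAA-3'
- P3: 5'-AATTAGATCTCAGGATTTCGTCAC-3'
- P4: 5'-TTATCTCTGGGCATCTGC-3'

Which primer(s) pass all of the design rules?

P1 (21 nt, A=6 T=4 G=6 C=5): length 21 ✓; Tm = 64.9 + 41·(11 − 16.4)/21 = 54.4°C, outside 46.7–53.9°C ✗; longest run = 3 ✓ — fails.
P2 (21 nt, A=8 T=6 G=4 C=3): length 21 ✓; Tm = 64.9 + 41·(7 − 16.4)/21 = 46.5°C, outside 46.7–53.9°C ✗; longest run = 3 ✓ — fails.
P3 (24 nt, A=7 T=8 G=4 C=5): length 24 ✓; Tm = 64.9 + 41·(9 − 16.4)/24 = 52.3°C ✓; longest run = 3 ✓ — passes.
P4 (18 nt, A=2 T=7 G=4 C=5): length 18, outside 19–26 ✗; Tm = 64.9 + 41·(9 − 16.4)/18 = 48.0°C ✓; longest run = 3 ✓ — fails.

P3 only.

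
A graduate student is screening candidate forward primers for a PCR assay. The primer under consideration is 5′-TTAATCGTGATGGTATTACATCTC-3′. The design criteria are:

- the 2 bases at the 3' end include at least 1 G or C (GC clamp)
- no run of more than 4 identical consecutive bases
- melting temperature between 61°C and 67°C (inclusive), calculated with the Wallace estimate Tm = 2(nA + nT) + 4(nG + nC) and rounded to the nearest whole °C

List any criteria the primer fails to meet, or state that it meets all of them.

Base counts: A=6, T=10, G=4, C=4 (length 24).
GC clamp: 3' end TC has 1 G/C ✓
homopolymer run: longest run = 2 ✓
Tm: Tm = 2·16 + 4·8 = 64°C ✓

Meets all criteria.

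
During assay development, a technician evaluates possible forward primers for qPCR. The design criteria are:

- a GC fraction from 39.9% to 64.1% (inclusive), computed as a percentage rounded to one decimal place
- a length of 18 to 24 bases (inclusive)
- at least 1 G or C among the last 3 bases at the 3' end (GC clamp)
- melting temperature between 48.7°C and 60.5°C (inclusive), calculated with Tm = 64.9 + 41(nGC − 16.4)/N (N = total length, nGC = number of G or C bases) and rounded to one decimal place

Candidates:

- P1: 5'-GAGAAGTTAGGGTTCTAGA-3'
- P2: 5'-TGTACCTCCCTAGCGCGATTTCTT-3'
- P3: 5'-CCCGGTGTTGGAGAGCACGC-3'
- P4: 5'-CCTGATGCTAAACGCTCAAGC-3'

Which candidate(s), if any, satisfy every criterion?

P2 and P4.

P1 (19 nt, A=6 T=5 G=7 C=1): GC 8/19 = 42.1% ✓; length 19 ✓; 3' end AGA has 1 G/C ✓; Tm = 64.9 + 41·(8 − 16.4)/19 = 46.8°C, outside 48.7–60.5°C ✗ — fails.
P2 (24 nt, A=3 T=9 G=4 C=8): GC 12/24 = 50.0% ✓; length 24 ✓; 3' end CTT has 1 G/C ✓; Tm = 64.9 + 41·(12 − 16.4)/24 = 57.4°C ✓ — passes.
P3 (20 nt, A=3 T=3 G=8 C=6): GC 14/20 = 70.0%, outside 39.9–64.1% ✗; length 20 ✓; 3' end CGC has 3 G/C ✓; Tm = 64.9 + 41·(14 − 16.4)/20 = 60.0°C ✓ — fails.
P4 (21 nt, A=6 T=4 G=4 C=7): GC 11/21 = 52.4% ✓; length 21 ✓; 3' end AGC has 2 G/C ✓; Tm = 64.9 + 41·(11 − 16.4)/21 = 54.4°C ✓ — passes.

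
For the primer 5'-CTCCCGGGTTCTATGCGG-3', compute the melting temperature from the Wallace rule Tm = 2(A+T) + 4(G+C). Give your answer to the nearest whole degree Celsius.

60°C

Base counts: A=1, T=5, G=6, C=6 (length 18).
Tm = 2·(1+5) + 4·(6+6) = 2·6 + 4·12 = 12 + 48 = 60°C.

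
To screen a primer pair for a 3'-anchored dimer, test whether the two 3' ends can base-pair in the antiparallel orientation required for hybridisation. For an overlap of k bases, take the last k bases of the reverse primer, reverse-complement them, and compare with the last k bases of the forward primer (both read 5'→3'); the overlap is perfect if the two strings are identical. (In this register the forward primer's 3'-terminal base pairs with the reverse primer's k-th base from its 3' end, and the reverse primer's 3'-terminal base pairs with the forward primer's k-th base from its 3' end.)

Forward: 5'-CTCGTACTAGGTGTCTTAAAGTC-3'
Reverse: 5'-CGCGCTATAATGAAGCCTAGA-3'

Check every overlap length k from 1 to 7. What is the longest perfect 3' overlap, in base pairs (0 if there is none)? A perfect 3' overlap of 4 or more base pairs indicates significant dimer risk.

Last 7 bases (5'→3') — forward …TAAAGTC, reverse …GCCTAGA.
Reverse complement of the reverse primer's last 7 bases: TCTAGGC; its first k bases are the reverse complement of the reverse primer's last k bases, so a perfect k-base overlap needs the forward primer's last k bases to equal them.
Comparing (forward last k vs required): k=1: C vs T ✗; k=2: TC vs TC ✓; k=3: GTC vs TCT ✗; k=4: AGTC vs TCTA ✗; k=5: AAGTC vs TCTAG ✗; k=6: AAAGTC vs TCTAGG ✗; k=7: TAAAGTC vs TCTAGGC ✗.
Only k = 2 is perfect, so the longest perfect 3' overlap is 2.

Longest perfect overlap: 2 complementary base pairs; below the dimer-risk threshold (threshold 4).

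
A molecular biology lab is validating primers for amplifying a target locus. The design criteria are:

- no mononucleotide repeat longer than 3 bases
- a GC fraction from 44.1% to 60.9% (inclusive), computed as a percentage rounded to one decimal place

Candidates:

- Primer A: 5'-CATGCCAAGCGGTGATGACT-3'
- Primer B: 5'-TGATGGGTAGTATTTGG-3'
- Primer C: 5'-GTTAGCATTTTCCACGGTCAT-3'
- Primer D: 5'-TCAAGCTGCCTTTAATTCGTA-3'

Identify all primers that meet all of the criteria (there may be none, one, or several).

Primer A only.

Primer A (20 nt, A=5 T=4 G=6 C=5): longest run = 2 ✓; GC 11/20 = 55.0% ✓ — passes.
Primer B (17 nt, A=3 T=7 G=7 C=0): longest run = 3 ✓; GC 7/17 = 41.2%, outside 44.1–60.9% ✗ — fails.
Primer C (21 nt, A=4 T=8 G=4 C=5): longest run = 4, exceeds 3 ✗; GC 9/21 = 42.9%, outside 44.1–60.9% ✗ — fails.
Primer D (21 nt, A=5 T=8 G=3 C=5): longest run = 3 ✓; GC 8/21 = 38.1%, outside 44.1–60.9% ✗ — fails.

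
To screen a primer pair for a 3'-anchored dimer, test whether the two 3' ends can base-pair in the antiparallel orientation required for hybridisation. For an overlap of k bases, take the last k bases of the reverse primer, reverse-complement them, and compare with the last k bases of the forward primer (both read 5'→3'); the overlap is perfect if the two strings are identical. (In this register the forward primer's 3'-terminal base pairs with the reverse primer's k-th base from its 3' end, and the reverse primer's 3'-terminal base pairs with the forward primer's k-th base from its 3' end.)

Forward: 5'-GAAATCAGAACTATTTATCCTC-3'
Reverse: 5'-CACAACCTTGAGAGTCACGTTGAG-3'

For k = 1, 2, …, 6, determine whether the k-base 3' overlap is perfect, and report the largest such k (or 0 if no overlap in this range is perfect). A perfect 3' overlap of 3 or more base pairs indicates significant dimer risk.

Last 6 bases (5'→3') — forward …ATCCTC, reverse …GTTGAG.
Reverse complement of the reverse primer's last 6 bases: CTCAAC; its first k bases are the reverse complement of the reverse primer's last k bases, so a perfect k-base overlap needs the forward primer's last k bases to equal them.
Comparing (forward last k vs required): k=1: C vs C ✓; k=2: TC vs CT ✗; k=3: CTC vs CTC ✓; k=4: CCTC vs CTCA ✗; k=5: TCCTC vs CTCAA ✗; k=6: ATCCTC vs CTCAAC ✗.
Perfect overlaps at k = 1, 3; the largest is 3.

Longest perfect overlap: 3 complementary base pairs; significant dimer risk (threshold 3).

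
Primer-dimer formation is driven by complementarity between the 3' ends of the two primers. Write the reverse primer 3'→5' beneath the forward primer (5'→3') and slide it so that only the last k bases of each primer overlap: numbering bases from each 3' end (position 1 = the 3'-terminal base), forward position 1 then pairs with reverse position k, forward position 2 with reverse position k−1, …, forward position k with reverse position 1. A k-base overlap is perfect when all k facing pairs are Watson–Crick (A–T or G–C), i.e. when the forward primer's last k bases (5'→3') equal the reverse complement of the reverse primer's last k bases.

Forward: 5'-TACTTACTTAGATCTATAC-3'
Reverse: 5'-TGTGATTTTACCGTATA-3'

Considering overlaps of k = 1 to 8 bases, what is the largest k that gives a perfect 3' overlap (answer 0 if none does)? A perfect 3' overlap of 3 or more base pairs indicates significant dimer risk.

Longest perfect overlap: 5 complementary base pairs; significant dimer risk (threshold 3).

Last 8 bases (5'→3') — forward …ATCTATAC, reverse …ACCGTATA.
Reverse complement of the reverse primer's last 8 bases: TATACGGT; its first k bases are the reverse complement of the reverse primer's last k bases, so a perfect k-base overlap needs the forward primer's last k bases to equal them.
Comparing (forward last k vs required): k=1: C vs T ✗; k=2: AC vs TA ✗; k=3: TAC vs TAT ✗; k=4: ATAC vs TATA ✗; k=5: TATAC vs TATAC ✓; k=6: CTATAC vs TATACG ✗; k=7: TCTATAC vs TATACGG ✗; k=8: ATCTATAC vs TATACGGT ✗.
Only k = 5 is perfect, so the longest perfect 3' overlap is 5.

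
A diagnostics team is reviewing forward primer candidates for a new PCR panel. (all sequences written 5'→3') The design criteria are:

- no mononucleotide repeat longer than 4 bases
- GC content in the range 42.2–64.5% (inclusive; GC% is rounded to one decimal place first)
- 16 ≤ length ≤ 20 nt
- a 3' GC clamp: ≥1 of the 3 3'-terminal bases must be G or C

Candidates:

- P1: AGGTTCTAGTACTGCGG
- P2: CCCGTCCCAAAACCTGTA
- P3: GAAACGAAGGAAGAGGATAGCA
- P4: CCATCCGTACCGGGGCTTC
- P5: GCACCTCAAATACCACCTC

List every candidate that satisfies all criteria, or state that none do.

P1, P2 and P5.

P1 (17 nt, A=3 T=5 G=6 C=3): longest run = 2 ✓; GC 9/17 = 52.9% ✓; length 17 ✓; 3' end CGG has 3 G/C ✓ — passes.
P2 (18 nt, A=5 T=3 G=2 C=8): longest run = 4 ✓; GC 10/18 = 55.6% ✓; length 18 ✓; 3' end GTA has 1 G/C ✓ — passes.
P3 (22 nt, A=11 T=1 G=8 C=2): longest run = 3 ✓; GC 10/22 = 45.5% ✓; length 22, outside 16–20 ✗; 3' end GCA has 2 G/C ✓ — fails.
P4 (19 nt, A=2 T=4 G=5 C=8): longest run = 4 ✓; GC 13/19 = 68.4%, outside 42.2–64.5% ✗; length 19 ✓; 3' end TTC has 1 G/C ✓ — fails.
P5 (19 nt, A=6 T=3 G=1 C=9): longest run = 3 ✓; GC 10/19 = 52.6% ✓; length 19 ✓; 3' end CTC has 2 G/C ✓ — passes.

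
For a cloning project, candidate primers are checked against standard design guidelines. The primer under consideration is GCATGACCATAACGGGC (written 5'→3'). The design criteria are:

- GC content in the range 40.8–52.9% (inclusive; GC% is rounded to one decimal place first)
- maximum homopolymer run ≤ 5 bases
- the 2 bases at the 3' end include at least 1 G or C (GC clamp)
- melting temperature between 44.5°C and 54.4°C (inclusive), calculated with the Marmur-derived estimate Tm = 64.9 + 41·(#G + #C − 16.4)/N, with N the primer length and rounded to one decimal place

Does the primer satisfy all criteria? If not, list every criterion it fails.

Fails: GC content.

Base counts: A=5, T=2, G=5, C=5 (length 17).
GC content: GC 10/17 = 58.8%, outside 40.8–52.9% ✗
homopolymer run: longest run = 3 ✓
GC clamp: 3' end GC has 2 G/C ✓
Tm: Tm = 64.9 + 41·(10 − 16.4)/17 = 49.5°C ✓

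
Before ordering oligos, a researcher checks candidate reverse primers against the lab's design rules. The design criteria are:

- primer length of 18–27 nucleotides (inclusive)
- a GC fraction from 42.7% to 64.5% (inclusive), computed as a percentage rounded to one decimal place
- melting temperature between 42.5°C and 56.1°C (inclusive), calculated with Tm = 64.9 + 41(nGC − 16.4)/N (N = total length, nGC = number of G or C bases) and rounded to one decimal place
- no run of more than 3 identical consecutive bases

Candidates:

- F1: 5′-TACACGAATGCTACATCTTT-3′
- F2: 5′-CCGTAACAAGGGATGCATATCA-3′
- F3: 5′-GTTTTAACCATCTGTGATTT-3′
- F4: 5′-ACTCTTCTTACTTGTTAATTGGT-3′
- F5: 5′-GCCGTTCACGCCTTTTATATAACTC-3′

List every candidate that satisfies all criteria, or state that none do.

F2 only.

F1 (20 nt, A=6 T=7 G=2 C=5): length 20 ✓; GC 7/20 = 35.0%, outside 42.7–64.5% ✗; Tm = 64.9 + 41·(7 − 16.4)/20 = 45.6°C ✓; longest run = 3 ✓ — fails.
F2 (22 nt, A=8 T=4 G=5 C=5): length 22 ✓; GC 10/22 = 45.5% ✓; Tm = 64.9 + 41·(10 − 16.4)/22 = 53.0°C ✓; longest run = 3 ✓ — passes.
F3 (20 nt, A=4 T=10 G=3 C=3): length 20 ✓; GC 6/20 = 30.0%, outside 42.7–64.5% ✗; Tm = 64.9 + 41·(6 − 16.4)/20 = 43.6°C ✓; longest run = 4, exceeds 3 ✗ — fails.
F4 (23 nt, A=4 T=12 G=3 C=4): length 23 ✓; GC 7/23 = 30.4%, outside 42.7–64.5% ✗; Tm = 64.9 + 41·(7 − 16.4)/23 = 48.1°C ✓; longest run = 2 ✓ — fails.
F5 (25 nt, A=5 T=9 G=3 C=8): length 25 ✓; GC 11/25 = 44.0% ✓; Tm = 64.9 + 41·(11 − 16.4)/25 = 56.0°C ✓; longest run = 4, exceeds 3 ✗ — fails.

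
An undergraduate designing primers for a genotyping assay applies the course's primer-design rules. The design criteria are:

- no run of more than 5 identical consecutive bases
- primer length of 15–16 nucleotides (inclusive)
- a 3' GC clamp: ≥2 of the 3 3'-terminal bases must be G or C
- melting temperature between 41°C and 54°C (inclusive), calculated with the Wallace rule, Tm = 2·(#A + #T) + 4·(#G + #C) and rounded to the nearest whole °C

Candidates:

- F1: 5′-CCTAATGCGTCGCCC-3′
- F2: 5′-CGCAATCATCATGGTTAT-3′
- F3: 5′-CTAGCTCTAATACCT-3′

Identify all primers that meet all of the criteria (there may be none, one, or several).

F1 and F3.

F1 (15 nt, A=2 T=3 G=3 C=7): longest run = 3 ✓; length 15 ✓; 3' end CCC has 3 G/C ✓; Tm = 2·5 + 4·10 = 50°C ✓ — passes.
F2 (18 nt, A=5 T=6 G=3 C=4): longest run = 2 ✓; length 18, outside 15–16 ✗; 3' end TAT has 0 G/C, need ≥2 ✗; Tm = 2·11 + 4·7 = 50°C ✓ — fails.
F3 (15 nt, A=4 T=5 G=1 C=5): longest run = 2 ✓; length 15 ✓; 3' end CCT has 2 G/C ✓; Tm = 2·9 + 4·6 = 42°C ✓ — passes.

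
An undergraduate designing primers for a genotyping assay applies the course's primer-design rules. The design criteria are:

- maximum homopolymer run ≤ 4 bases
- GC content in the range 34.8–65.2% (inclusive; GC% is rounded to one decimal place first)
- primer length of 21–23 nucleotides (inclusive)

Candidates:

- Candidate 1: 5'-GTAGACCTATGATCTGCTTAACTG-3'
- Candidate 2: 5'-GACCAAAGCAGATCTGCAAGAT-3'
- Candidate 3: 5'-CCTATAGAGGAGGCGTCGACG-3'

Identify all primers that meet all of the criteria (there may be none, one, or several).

Candidate 2 and Candidate 3.

Candidate 1 (24 nt, A=6 T=8 G=5 C=5): longest run = 2 ✓; GC 10/24 = 41.7% ✓; length 24, outside 21–23 ✗ — fails.
Candidate 2 (22 nt, A=9 T=3 G=5 C=5): longest run = 3 ✓; GC 10/22 = 45.5% ✓; length 22 ✓ — passes.
Candidate 3 (21 nt, A=5 T=3 G=8 C=5): longest run = 2 ✓; GC 13/21 = 61.9% ✓; length 21 ✓ — passes.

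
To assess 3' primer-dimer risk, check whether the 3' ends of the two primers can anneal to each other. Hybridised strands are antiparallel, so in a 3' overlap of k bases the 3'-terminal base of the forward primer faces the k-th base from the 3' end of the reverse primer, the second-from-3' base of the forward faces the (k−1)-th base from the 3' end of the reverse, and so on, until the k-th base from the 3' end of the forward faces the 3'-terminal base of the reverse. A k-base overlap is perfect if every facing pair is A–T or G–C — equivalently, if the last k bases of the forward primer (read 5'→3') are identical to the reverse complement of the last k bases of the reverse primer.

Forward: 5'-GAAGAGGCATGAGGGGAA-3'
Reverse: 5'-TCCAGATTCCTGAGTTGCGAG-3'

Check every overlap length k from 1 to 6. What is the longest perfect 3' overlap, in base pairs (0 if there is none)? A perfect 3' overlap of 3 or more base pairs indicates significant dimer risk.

Longest perfect overlap: 0 complementary base pairs; below the dimer-risk threshold (threshold 3).

Last 6 bases (5'→3') — forward …GGGGAA, reverse …TGCGAG.
Reverse complement of the reverse primer's last 6 bases: CTCGCA; its first k bases are the reverse complement of the reverse primer's last k bases, so a perfect k-base overlap needs the forward primer's last k bases to equal them.
Comparing (forward last k vs required): k=1: A vs C ✗; k=2: AA vs CT ✗; k=3: GAA vs CTC ✗; k=4: GGAA vs CTCG ✗; k=5: GGGAA vs CTCGC ✗; k=6: GGGGAA vs CTCGCA ✗.
No overlap length from 1 to 6 is perfect, so the longest perfect 3' overlap is 0.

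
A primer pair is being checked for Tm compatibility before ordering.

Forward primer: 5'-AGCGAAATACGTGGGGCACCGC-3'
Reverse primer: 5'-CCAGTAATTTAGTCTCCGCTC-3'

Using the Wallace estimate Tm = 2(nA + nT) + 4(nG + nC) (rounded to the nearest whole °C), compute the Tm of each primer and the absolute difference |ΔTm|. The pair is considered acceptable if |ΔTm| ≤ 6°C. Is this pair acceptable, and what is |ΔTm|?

|ΔTm| = 10°C; the pair is not acceptable.

Forward: A=6 T=2 G=8 C=6 → Tm = 2·8 + 4·14 = 72°C.
Reverse: A=4 T=7 G=3 C=7 → Tm = 2·11 + 4·10 = 62°C.
|ΔTm| = |72 − 62| = 10°C, > 6°C.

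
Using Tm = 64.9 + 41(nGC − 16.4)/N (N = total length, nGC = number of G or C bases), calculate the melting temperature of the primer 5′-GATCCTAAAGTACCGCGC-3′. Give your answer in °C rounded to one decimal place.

Base counts: A=5, T=3, G=4, C=6; G+C = 10, N = 18.
Tm = 64.9 + 41·(10 − 16.4)/18 = 64.9 + -262.40/18 = 50.3°C.

50.3°C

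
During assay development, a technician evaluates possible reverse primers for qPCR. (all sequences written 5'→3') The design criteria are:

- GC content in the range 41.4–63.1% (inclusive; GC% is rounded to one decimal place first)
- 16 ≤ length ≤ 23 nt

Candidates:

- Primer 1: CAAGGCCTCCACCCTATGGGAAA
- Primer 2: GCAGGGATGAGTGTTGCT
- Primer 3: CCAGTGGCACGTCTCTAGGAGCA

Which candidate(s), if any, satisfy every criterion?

Primer 1 (23 nt, A=7 T=3 G=5 C=8): GC 13/23 = 56.5% ✓; length 23 ✓ — passes.
Primer 2 (18 nt, A=3 T=5 G=8 C=2): GC 10/18 = 55.6% ✓; length 18 ✓ — passes.
Primer 3 (23 nt, A=5 T=4 G=7 C=7): GC 14/23 = 60.9% ✓; length 23 ✓ — passes.

Primer 1, Primer 2 and Primer 3.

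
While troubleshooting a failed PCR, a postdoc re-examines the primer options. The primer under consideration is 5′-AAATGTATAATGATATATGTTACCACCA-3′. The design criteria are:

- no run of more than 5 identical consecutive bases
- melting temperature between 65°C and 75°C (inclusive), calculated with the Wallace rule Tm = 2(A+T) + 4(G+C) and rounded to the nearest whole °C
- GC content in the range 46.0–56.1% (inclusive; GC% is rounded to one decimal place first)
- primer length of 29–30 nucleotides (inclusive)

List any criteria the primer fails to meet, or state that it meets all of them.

Fails: GC content, length.

Base counts: A=12, T=9, G=3, C=4 (length 28).
homopolymer run: longest run = 3 ✓
Tm: Tm = 2·21 + 4·7 = 70°C ✓
GC content: GC 7/28 = 25.0%, outside 46.0–56.1% ✗
length: length 28, outside 29–30 ✗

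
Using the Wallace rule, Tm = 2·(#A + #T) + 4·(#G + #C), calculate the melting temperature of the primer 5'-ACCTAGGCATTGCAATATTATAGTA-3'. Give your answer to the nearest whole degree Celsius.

Base counts: A=9, T=8, G=4, C=4 (length 25).
Tm = 2·(9+8) + 4·(4+4) = 2·17 + 4·8 = 34 + 32 = 66°C.

66°C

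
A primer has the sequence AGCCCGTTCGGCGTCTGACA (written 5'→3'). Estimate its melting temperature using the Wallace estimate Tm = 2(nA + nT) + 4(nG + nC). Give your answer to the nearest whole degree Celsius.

66°C

Base counts: A=3, T=4, G=6, C=7 (length 20).
Tm = 2·(3+4) + 4·(6+7) = 2·7 + 4·13 = 14 + 52 = 66°C.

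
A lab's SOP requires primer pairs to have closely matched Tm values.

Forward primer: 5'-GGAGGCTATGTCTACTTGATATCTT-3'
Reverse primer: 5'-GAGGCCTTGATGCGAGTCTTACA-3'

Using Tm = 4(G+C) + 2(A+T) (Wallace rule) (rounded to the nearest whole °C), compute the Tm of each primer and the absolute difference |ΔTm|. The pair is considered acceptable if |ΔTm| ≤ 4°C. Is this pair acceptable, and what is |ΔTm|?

|ΔTm| = 0°C; the pair is acceptable.

Forward: A=5 T=10 G=6 C=4 → Tm = 2·15 + 4·10 = 70°C.
Reverse: A=5 T=6 G=7 C=5 → Tm = 2·11 + 4·12 = 70°C.
|ΔTm| = |70 − 70| = 0°C, ≤ 4°C.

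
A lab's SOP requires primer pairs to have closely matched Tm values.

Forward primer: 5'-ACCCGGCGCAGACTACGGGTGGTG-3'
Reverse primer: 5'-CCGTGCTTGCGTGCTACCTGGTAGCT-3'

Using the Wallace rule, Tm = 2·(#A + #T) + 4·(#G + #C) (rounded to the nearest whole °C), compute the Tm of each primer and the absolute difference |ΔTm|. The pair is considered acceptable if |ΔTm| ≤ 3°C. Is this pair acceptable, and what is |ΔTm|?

Forward: A=4 T=3 G=10 C=7 → Tm = 2·7 + 4·17 = 82°C.
Reverse: A=2 T=8 G=8 C=8 → Tm = 2·10 + 4·16 = 84°C.
|ΔTm| = |82 − 84| = 2°C, ≤ 3°C.

|ΔTm| = 2°C; the pair is acceptable.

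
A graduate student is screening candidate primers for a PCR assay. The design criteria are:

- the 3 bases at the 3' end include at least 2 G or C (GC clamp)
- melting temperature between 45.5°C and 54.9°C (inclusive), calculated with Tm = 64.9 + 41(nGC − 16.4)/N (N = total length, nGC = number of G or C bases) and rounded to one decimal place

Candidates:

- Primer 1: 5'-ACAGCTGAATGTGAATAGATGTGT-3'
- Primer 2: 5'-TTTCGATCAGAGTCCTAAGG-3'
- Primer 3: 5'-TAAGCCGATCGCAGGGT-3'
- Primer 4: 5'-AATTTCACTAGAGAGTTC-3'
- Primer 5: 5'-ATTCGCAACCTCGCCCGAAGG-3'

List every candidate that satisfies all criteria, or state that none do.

Primer 2 and Primer 3.

Primer 1 (24 nt, A=8 T=7 G=7 C=2): 3' end TGT has 1 G/C, need ≥2 ✗; Tm = 64.9 + 41·(9 − 16.4)/24 = 52.3°C ✓ — fails.
Primer 2 (20 nt, A=5 T=6 G=5 C=4): 3' end AGG has 2 G/C ✓; Tm = 64.9 + 41·(9 − 16.4)/20 = 49.7°C ✓ — passes.
Primer 3 (17 nt, A=4 T=3 G=6 C=4): 3' end GGT has 2 G/C ✓; Tm = 64.9 + 41·(10 − 16.4)/17 = 49.5°C ✓ — passes.
Primer 4 (18 nt, A=6 T=6 G=3 C=3): 3' end TTC has 1 G/C, need ≥2 ✗; Tm = 64.9 + 41·(6 − 16.4)/18 = 41.2°C, outside 45.5–54.9°C ✗ — fails.
Primer 5 (21 nt, A=5 T=3 G=5 C=8): 3' end AGG has 2 G/C ✓; Tm = 64.9 + 41·(13 − 16.4)/21 = 58.3°C, outside 45.5–54.9°C ✗ — fails.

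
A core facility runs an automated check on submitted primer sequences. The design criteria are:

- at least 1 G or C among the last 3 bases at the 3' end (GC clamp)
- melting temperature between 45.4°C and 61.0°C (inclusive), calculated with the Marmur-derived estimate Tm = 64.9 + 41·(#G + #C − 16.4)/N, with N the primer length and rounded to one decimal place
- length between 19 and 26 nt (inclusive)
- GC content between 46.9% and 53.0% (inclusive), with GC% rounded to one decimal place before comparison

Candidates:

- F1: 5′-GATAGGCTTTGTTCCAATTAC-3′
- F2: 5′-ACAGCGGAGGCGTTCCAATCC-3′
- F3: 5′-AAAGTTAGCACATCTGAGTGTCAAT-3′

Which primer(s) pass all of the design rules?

F1 (21 nt, A=5 T=8 G=4 C=4): 3' end TAC has 1 G/C ✓; Tm = 64.9 + 41·(8 − 16.4)/21 = 48.5°C ✓; length 21 ✓; GC 8/21 = 38.1%, outside 46.9–53.0% ✗ — fails.
F2 (21 nt, A=5 T=3 G=6 C=7): 3' end TCC has 2 G/C ✓; Tm = 64.9 + 41·(13 − 16.4)/21 = 58.3°C ✓; length 21 ✓; GC 13/21 = 61.9%, outside 46.9–53.0% ✗ — fails.
F3 (25 nt, A=9 T=7 G=5 C=4): 3' end AAT has 0 G/C, need ≥1 ✗; Tm = 64.9 + 41·(9 − 16.4)/25 = 52.8°C ✓; length 25 ✓; GC 9/25 = 36.0%, outside 46.9–53.0% ✗ — fails.

None of the candidates satisfy all criteria.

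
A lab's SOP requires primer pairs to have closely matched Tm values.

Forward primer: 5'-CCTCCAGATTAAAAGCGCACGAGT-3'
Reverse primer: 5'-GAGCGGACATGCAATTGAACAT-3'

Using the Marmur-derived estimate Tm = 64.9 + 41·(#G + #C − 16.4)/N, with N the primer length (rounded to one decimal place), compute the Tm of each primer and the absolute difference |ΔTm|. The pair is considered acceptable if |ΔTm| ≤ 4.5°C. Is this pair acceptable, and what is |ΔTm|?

Forward: G+C = 12, N = 24 → Tm = 64.9 + 41·(12 − 16.4)/24 = 57.4°C.
Reverse: G+C = 10, N = 22 → Tm = 64.9 + 41·(10 − 16.4)/22 = 53.0°C.
|ΔTm| = |57.4 − 53.0| = 4.4°C, ≤ 4.5°C.

|ΔTm| = 4.4°C; the pair is acceptable.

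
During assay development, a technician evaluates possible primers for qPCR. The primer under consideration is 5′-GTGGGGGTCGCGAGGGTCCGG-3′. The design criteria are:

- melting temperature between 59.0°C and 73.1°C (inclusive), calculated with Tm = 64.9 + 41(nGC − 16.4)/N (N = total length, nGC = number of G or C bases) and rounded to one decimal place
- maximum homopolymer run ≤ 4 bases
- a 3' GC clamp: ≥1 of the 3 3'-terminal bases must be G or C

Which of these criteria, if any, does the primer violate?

Fails: homopolymer run.

Base counts: A=1, T=3, G=13, C=4 (length 21).
Tm: Tm = 64.9 + 41·(17 − 16.4)/21 = 66.1°C ✓
homopolymer run: longest run = 5, exceeds 4 ✗
GC clamp: 3' end CGG has 3 G/C ✓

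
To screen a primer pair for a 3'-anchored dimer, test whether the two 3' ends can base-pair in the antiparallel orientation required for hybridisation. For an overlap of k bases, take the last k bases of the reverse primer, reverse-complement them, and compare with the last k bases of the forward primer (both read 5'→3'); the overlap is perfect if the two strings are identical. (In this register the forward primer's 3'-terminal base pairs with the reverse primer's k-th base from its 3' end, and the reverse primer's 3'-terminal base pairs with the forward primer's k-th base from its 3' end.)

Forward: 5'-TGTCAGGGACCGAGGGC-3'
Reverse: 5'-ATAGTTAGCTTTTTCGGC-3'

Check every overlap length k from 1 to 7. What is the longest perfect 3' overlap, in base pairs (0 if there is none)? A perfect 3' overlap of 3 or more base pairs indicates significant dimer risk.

Longest perfect overlap: 2 complementary base pairs; below the dimer-risk threshold (threshold 3).

Last 7 bases (5'→3') — forward …CGAGGGC, reverse …TTTCGGC.
Reverse complement of the reverse primer's last 7 bases: GCCGAAA; its first k bases are the reverse complement of the reverse primer's last k bases, so a perfect k-base overlap needs the forward primer's last k bases to equal them.
Comparing (forward last k vs required): k=1: C vs G ✗; k=2: GC vs GC ✓; k=3: GGC vs GCC ✗; k=4: GGGC vs GCCG ✗; k=5: AGGGC vs GCCGA ✗; k=6: GAGGGC vs GCCGAA ✗; k=7: CGAGGGC vs GCCGAAA ✗.
Only k = 2 is perfect, so the longest perfect 3' overlap is 2.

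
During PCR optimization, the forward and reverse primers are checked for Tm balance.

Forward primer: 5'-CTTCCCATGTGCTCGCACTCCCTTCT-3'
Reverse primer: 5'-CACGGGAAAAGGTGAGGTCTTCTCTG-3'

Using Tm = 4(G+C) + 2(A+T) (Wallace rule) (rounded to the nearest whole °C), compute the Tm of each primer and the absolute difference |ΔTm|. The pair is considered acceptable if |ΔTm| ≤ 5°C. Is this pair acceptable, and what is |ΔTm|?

Forward: A=2 T=9 G=3 C=12 → Tm = 2·11 + 4·15 = 82°C.
Reverse: A=6 T=6 G=9 C=5 → Tm = 2·12 + 4·14 = 80°C.
|ΔTm| = |82 − 80| = 2°C, ≤ 5°C.

|ΔTm| = 2°C; the pair is acceptable.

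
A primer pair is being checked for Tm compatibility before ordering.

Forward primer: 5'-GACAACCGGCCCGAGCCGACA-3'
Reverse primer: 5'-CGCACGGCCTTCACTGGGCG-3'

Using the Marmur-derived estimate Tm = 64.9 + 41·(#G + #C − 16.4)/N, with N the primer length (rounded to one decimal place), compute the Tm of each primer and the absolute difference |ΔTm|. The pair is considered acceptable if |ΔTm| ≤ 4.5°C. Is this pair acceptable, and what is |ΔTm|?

|ΔTm| = 0.2°C; the pair is acceptable.

Forward: G+C = 15, N = 21 → Tm = 64.9 + 41·(15 − 16.4)/21 = 62.2°C.
Reverse: G+C = 15, N = 20 → Tm = 64.9 + 41·(15 − 16.4)/20 = 62.0°C.
|ΔTm| = |62.2 − 62.0| = 0.2°C, ≤ 4.5°C.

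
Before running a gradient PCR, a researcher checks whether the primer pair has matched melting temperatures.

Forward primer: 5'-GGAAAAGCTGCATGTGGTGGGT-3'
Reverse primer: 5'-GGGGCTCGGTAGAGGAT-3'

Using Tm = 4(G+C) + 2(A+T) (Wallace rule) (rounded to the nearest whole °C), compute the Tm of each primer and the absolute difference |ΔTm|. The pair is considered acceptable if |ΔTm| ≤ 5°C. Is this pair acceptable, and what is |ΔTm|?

|ΔTm| = 12°C; the pair is not acceptable.

Forward: A=5 T=5 G=10 C=2 → Tm = 2·10 + 4·12 = 68°C.
Reverse: A=3 T=3 G=9 C=2 → Tm = 2·6 + 4·11 = 56°C.
|ΔTm| = |68 − 56| = 12°C, > 5°C.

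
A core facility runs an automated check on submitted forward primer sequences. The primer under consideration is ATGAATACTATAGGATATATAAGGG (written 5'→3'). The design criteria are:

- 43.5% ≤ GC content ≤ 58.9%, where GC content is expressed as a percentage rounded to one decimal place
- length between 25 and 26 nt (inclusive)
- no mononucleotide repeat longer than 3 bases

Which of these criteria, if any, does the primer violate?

Fails: GC content.

Base counts: A=11, T=7, G=6, C=1 (length 25).
GC content: GC 7/25 = 28.0%, outside 43.5–58.9% ✗
length: length 25 ✓
homopolymer run: longest run = 3 ✓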